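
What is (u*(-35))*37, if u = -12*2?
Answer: 31080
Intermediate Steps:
u = -24
(u*(-35))*37 = -24*(-35)*37 = 840*37 = 31080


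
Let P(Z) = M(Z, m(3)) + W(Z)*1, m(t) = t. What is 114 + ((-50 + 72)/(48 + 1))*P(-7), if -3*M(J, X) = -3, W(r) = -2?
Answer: 5564/49 ≈ 113.55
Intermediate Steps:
M(J, X) = 1 (M(J, X) = -1/3*(-3) = 1)
P(Z) = -1 (P(Z) = 1 - 2*1 = 1 - 2 = -1)
114 + ((-50 + 72)/(48 + 1))*P(-7) = 114 + ((-50 + 72)/(48 + 1))*(-1) = 114 + (22/49)*(-1) = 114 - 22/49 = 5564/49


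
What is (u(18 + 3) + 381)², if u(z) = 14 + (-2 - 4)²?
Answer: 185761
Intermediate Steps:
u(z) = 50 (u(z) = 14 + (-6)² = 14 + 36 = 50)
(u(18 + 3) + 381)² = (50 + 381)² = 431² = 185761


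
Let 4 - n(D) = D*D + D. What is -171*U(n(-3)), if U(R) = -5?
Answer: 855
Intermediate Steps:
n(D) = 4 - D - D² (n(D) = 4 - (D*D + D) = 4 - (D² + D) = 4 - (D + D²) = 4 + (-D - D²) = 4 - D - D²)
-171*U(n(-3)) = -171*(-5) = 855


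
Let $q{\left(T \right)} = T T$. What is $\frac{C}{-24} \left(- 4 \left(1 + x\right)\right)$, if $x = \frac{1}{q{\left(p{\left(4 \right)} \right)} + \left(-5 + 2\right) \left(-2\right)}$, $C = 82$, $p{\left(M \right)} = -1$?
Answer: $\frac{328}{21} \approx 15.619$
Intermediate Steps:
$q{\left(T \right)} = T^{2}$
$x = \frac{1}{7}$ ($x = \frac{1}{\left(-1\right)^{2} + \left(-5 + 2\right) \left(-2\right)} = \frac{1}{1 - -6} = \frac{1}{1 + 6} = \frac{1}{7} \approx 0.14286$)
$\frac{C}{-24} \left(- 4 \left(1 + x\right)\right) = \frac{82}{-24} \left(- 4 \left(1 + \frac{1}{7}\right)\right) = 82 \left(- \frac{1}{24}\right) \left(\left(-4\right) \frac{8}{7}\right) = \left(- \frac{41}{12}\right) \left(- \frac{32}{7}\right) = \frac{328}{21}$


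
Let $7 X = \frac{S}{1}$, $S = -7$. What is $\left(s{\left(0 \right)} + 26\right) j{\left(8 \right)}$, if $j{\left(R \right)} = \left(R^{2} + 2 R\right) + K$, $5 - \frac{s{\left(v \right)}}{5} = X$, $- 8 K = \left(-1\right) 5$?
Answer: $4515$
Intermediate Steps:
$K = \frac{5}{8}$ ($K = - \frac{\left(-1\right) 5}{8} = \left(- \frac{1}{8}\right) \left(-5\right) = \frac{5}{8} \approx 0.625$)
$X = -1$ ($X = \frac{\left(-7\right) 1^{-1}}{7} = \frac{\left(-7\right) 1}{7} = \frac{1}{7} \left(-7\right) = -1$)
$s{\left(v \right)} = 30$ ($s{\left(v \right)} = 25 - -5 = 25 + 5 = 30$)
$j{\left(R \right)} = \frac{5}{8} + R^{2} + 2 R$ ($j{\left(R \right)} = \left(R^{2} + 2 R\right) + \frac{5}{8} = \frac{5}{8} + R^{2} + 2 R$)
$\left(s{\left(0 \right)} + 26\right) j{\left(8 \right)} = \left(30 + 26\right) \left(\frac{5}{8} + 8^{2} + 2 \cdot 8\right) = 56 \left(\frac{5}{8} + 64 + 16\right) = 56 \cdot \frac{645}{8} = 4515$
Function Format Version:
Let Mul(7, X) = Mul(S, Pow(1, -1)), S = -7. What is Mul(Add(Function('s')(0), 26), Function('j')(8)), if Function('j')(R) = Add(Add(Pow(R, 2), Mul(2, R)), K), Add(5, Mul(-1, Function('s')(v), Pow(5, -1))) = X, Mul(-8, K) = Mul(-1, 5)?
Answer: 4515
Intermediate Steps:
K = Rational(5, 8) (K = Mul(Rational(-1, 8), Mul(-1, 5)) = Mul(Rational(-1, 8), -5) = Rational(5, 8) ≈ 0.62500)
X = -1 (X = Mul(Rational(1, 7), Mul(-7, Pow(1, -1))) = Mul(Rational(1, 7), Mul(-7, 1)) = Mul(Rational(1, 7), -7) = -1)
Function('s')(v) = 30 (Function('s')(v) = Add(25, Mul(-5, -1)) = Add(25, 5) = 30)
Function('j')(R) = Add(Rational(5, 8), Pow(R, 2), Mul(2, R)) (Function('j')(R) = Add(Add(Pow(R, 2), Mul(2, R)), Rational(5, 8)) = Add(Rational(5, 8), Pow(R, 2), Mul(2, R)))
Mul(Add(Function('s')(0), 26), Function('j')(8)) = Mul(Add(30, 26), Add(Rational(5, 8), Pow(8, 2), Mul(2, 8))) = Mul(56, Add(Rational(5, 8), 64, 16)) = Mul(56, Rational(645, 8)) = 4515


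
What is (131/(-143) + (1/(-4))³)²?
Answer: 72709729/83759104 ≈ 0.86808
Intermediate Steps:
(131/(-143) + (1/(-4))³)² = (131*(-1/143) + (-¼)³)² = (-131/143 - 1/64)² = (-8527/9152)² = 72709729/83759104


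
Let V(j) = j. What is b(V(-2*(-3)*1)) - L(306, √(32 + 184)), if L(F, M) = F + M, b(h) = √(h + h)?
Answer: -306 - 6*√6 + 2*√3 ≈ -317.23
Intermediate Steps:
b(h) = √2*√h (b(h) = √(2*h) = √2*√h)
b(V(-2*(-3)*1)) - L(306, √(32 + 184)) = √2*√(-2*(-3)*1) - (306 + √(32 + 184)) = √2*√(6*1) - (306 + √216) = √2*√6 - (306 + 6*√6) = 2*√3 + (-306 - 6*√6) = -306 - 6*√6 + 2*√3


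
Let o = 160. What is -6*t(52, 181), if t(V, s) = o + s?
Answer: -2046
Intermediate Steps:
t(V, s) = 160 + s
-6*t(52, 181) = -6*(160 + 181) = -6*341 = -2046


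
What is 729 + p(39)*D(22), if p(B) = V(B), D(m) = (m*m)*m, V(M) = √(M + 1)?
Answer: 729 + 21296*√10 ≈ 68073.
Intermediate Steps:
V(M) = √(1 + M)
D(m) = m³ (D(m) = m²*m = m³)
p(B) = √(1 + B)
729 + p(39)*D(22) = 729 + √(1 + 39)*22³ = 729 + √40*10648 = 729 + (2*√10)*10648 = 729 + 21296*√10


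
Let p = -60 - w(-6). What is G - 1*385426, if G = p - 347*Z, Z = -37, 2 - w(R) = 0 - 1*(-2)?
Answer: -372647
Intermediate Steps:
w(R) = 0 (w(R) = 2 - (0 - 1*(-2)) = 2 - (0 + 2) = 2 - 1*2 = 2 - 2 = 0)
p = -60 (p = -60 - 1*0 = -60 + 0 = -60)
G = 12779 (G = -60 - 347*(-37) = -60 + 12839 = 12779)
G - 1*385426 = 12779 - 1*385426 = 12779 - 385426 = -372647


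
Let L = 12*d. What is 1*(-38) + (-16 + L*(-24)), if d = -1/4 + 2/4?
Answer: -126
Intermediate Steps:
d = ¼ (d = -1*¼ + 2*(¼) = -¼ + ½ = ¼ ≈ 0.25000)
L = 3 (L = 12*(¼) = 3)
1*(-38) + (-16 + L*(-24)) = 1*(-38) + (-16 + 3*(-24)) = -38 + (-16 - 72) = -38 - 88 = -126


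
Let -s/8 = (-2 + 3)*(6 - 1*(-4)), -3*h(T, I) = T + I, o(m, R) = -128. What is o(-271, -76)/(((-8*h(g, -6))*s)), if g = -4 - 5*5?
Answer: -3/175 ≈ -0.017143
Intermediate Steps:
g = -29 (g = -4 - 25 = -29)
h(T, I) = -I/3 - T/3 (h(T, I) = -(T + I)/3 = -(I + T)/3 = -I/3 - T/3)
s = -80 (s = -8*(-2 + 3)*(6 - 1*(-4)) = -8*(6 + 4) = -8*10 = -80)
o(-271, -76)/(((-8*h(g, -6))*s)) = -128*1/(640*(-⅓*(-6) - ⅓*(-29))) = -128*1/(640*(2 + 29/3)) = -128/(-8*35/3*(-80)) = -128/((-280/3*(-80))) = -128/22400/3 = -128*3/22400 = -3/175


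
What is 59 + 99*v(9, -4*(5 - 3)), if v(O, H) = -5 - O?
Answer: -1327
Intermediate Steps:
59 + 99*v(9, -4*(5 - 3)) = 59 + 99*(-5 - 1*9) = 59 + 99*(-5 - 9) = 59 + 99*(-14) = 59 - 1386 = -1327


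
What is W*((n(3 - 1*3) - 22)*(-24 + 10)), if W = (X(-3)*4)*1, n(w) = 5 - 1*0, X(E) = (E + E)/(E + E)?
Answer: 952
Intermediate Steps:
X(E) = 1 (X(E) = (2*E)/((2*E)) = (2*E)*(1/(2*E)) = 1)
n(w) = 5 (n(w) = 5 + 0 = 5)
W = 4 (W = (1*4)*1 = 4*1 = 4)
W*((n(3 - 1*3) - 22)*(-24 + 10)) = 4*((5 - 22)*(-24 + 10)) = 4*(-17*(-14)) = 4*238 = 952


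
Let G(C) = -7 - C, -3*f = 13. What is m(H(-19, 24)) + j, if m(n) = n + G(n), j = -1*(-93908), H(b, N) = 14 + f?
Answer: 93901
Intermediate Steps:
f = -13/3 (f = -⅓*13 = -13/3 ≈ -4.3333)
H(b, N) = 29/3 (H(b, N) = 14 - 13/3 = 29/3)
j = 93908
m(n) = -7 (m(n) = n + (-7 - n) = -7)
m(H(-19, 24)) + j = -7 + 93908 = 93901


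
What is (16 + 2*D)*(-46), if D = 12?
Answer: -1840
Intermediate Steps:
(16 + 2*D)*(-46) = (16 + 2*12)*(-46) = (16 + 24)*(-46) = 40*(-46) = -1840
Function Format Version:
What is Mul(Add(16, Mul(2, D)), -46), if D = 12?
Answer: -1840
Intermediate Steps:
Mul(Add(16, Mul(2, D)), -46) = Mul(Add(16, Mul(2, 12)), -46) = Mul(Add(16, 24), -46) = Mul(40, -46) = -1840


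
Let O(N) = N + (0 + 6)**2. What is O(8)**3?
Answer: 85184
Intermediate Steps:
O(N) = 36 + N (O(N) = N + 6**2 = N + 36 = 36 + N)
O(8)**3 = (36 + 8)**3 = 44**3 = 85184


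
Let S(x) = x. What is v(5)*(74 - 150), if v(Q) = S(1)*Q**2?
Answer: -1900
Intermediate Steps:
v(Q) = Q**2 (v(Q) = 1*Q**2 = Q**2)
v(5)*(74 - 150) = 5**2*(74 - 150) = 25*(-76) = -1900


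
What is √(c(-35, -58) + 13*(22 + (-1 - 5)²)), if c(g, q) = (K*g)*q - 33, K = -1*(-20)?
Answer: √41321 ≈ 203.28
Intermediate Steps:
K = 20
c(g, q) = -33 + 20*g*q (c(g, q) = (20*g)*q - 33 = 20*g*q - 33 = -33 + 20*g*q)
√(c(-35, -58) + 13*(22 + (-1 - 5)²)) = √((-33 + 20*(-35)*(-58)) + 13*(22 + (-1 - 5)²)) = √((-33 + 40600) + 13*(22 + (-6)²)) = √(40567 + 13*(22 + 36)) = √(40567 + 13*58) = √(40567 + 754) = √41321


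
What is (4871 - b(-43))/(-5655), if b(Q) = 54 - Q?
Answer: -4774/5655 ≈ -0.84421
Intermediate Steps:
(4871 - b(-43))/(-5655) = (4871 - (54 - 1*(-43)))/(-5655) = (4871 - (54 + 43))*(-1/5655) = (4871 - 1*97)*(-1/5655) = (4871 - 97)*(-1/5655) = 4774*(-1/5655) = -4774/5655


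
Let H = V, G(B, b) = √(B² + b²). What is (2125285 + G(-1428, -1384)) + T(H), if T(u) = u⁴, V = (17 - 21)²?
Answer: 2190821 + 4*√247165 ≈ 2.1928e+6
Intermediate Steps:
V = 16 (V = (-4)² = 16)
H = 16
(2125285 + G(-1428, -1384)) + T(H) = (2125285 + √((-1428)² + (-1384)²)) + 16⁴ = (2125285 + √(2039184 + 1915456)) + 65536 = (2125285 + √3954640) + 65536 = (2125285 + 4*√247165) + 65536 = 2190821 + 4*√247165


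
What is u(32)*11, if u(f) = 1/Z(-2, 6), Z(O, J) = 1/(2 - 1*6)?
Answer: -44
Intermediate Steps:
Z(O, J) = -¼ (Z(O, J) = 1/(2 - 6) = 1/(-4) = -¼)
u(f) = -4 (u(f) = 1/(-¼) = -4)
u(32)*11 = -4*11 = -44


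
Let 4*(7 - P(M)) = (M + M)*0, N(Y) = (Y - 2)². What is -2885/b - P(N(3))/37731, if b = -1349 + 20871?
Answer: -108990589/736584582 ≈ -0.14797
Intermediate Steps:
b = 19522
N(Y) = (-2 + Y)²
P(M) = 7 (P(M) = 7 - (M + M)*0/4 = 7 - 2*M*0/4 = 7 - ¼*0 = 7 + 0 = 7)
-2885/b - P(N(3))/37731 = -2885/19522 - 1*7/37731 = -2885*1/19522 - 7*1/37731 = -2885/19522 - 7/37731 = -108990589/736584582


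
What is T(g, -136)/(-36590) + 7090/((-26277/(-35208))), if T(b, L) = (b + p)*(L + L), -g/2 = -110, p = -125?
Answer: 304481583416/32049181 ≈ 9500.5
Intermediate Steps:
g = 220 (g = -2*(-110) = 220)
T(b, L) = 2*L*(-125 + b) (T(b, L) = (b - 125)*(L + L) = (-125 + b)*(2*L) = 2*L*(-125 + b))
T(g, -136)/(-36590) + 7090/((-26277/(-35208))) = (2*(-136)*(-125 + 220))/(-36590) + 7090/((-26277/(-35208))) = (2*(-136)*95)*(-1/36590) + 7090/((-26277*(-1/35208))) = -25840*(-1/36590) + 7090/(8759/11736) = 2584/3659 + 7090*(11736/8759) = 2584/3659 + 83208240/8759 = 304481583416/32049181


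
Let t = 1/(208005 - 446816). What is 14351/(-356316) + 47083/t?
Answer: -4006395123949259/356316 ≈ -1.1244e+10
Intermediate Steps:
t = -1/238811 (t = 1/(-238811) = -1/238811 ≈ -4.1874e-6)
14351/(-356316) + 47083/t = 14351/(-356316) + 47083/(-1/238811) = 14351*(-1/356316) + 47083*(-238811) = -14351/356316 - 11243938313 = -4006395123949259/356316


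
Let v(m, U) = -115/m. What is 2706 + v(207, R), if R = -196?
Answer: 24349/9 ≈ 2705.4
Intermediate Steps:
2706 + v(207, R) = 2706 - 115/207 = 2706 - 115*1/207 = 2706 - 5/9 = 24349/9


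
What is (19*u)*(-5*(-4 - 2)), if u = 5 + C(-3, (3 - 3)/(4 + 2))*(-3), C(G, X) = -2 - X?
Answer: 6270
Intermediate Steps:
u = 11 (u = 5 + (-2 - (3 - 3)/(4 + 2))*(-3) = 5 + (-2 - 0/6)*(-3) = 5 + (-2 - 1*0)*(-3) = 5 + (-2 + 0)*(-3) = 5 - 2*(-3) = 5 + 6 = 11)
(19*u)*(-5*(-4 - 2)) = (19*11)*(-5*(-4 - 2)) = 209*(-5*(-6)) = 209*30 = 6270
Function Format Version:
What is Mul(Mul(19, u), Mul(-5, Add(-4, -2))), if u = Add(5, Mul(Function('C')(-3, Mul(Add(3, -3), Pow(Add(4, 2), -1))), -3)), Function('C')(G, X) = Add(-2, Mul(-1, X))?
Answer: 6270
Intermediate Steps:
u = 11 (u = Add(5, Mul(Add(-2, Mul(-1, Mul(Add(3, -3), Pow(Add(4, 2), -1)))), -3)) = Add(5, Mul(Add(-2, Mul(-1, Mul(0, Pow(6, -1)))), -3)) = Add(5, Mul(Add(-2, Mul(-1, Mul(0, Rational(1, 6)))), -3)) = Add(5, Mul(Add(-2, Mul(-1, 0)), -3)) = Add(5, Mul(Add(-2, 0), -3)) = Add(5, Mul(-2, -3)) = Add(5, 6) = 11)
Mul(Mul(19, u), Mul(-5, Add(-4, -2))) = Mul(Mul(19, 11), Mul(-5, Add(-4, -2))) = Mul(209, Mul(-5, -6)) = Mul(209, 30) = 6270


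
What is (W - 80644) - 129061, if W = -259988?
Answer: -469693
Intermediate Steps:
(W - 80644) - 129061 = (-259988 - 80644) - 129061 = -340632 - 129061 = -469693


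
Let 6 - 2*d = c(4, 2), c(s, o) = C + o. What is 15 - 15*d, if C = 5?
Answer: 45/2 ≈ 22.500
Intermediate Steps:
c(s, o) = 5 + o
d = -1/2 (d = 3 - (5 + 2)/2 = 3 - 1/2*7 = 3 - 7/2 = -1/2 ≈ -0.50000)
15 - 15*d = 15 - 15*(-1/2) = 15 + 15/2 = 45/2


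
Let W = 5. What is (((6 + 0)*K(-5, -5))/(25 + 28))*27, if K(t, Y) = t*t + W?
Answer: 4860/53 ≈ 91.698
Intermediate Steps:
K(t, Y) = 5 + t² (K(t, Y) = t*t + 5 = t² + 5 = 5 + t²)
(((6 + 0)*K(-5, -5))/(25 + 28))*27 = (((6 + 0)*(5 + (-5)²))/(25 + 28))*27 = ((6*(5 + 25))/53)*27 = ((6*30)*(1/53))*27 = (180*(1/53))*27 = (180/53)*27 = 4860/53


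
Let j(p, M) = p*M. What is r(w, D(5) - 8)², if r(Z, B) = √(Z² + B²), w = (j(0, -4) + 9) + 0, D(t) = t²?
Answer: 370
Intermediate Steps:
j(p, M) = M*p
w = 9 (w = (-4*0 + 9) + 0 = (0 + 9) + 0 = 9 + 0 = 9)
r(Z, B) = √(B² + Z²)
r(w, D(5) - 8)² = (√((5² - 8)² + 9²))² = (√((25 - 8)² + 81))² = (√(17² + 81))² = (√(289 + 81))² = (√370)² = 370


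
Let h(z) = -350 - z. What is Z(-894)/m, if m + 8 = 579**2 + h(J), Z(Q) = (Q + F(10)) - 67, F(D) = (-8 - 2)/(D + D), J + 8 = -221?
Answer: -641/223408 ≈ -0.0028692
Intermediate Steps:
J = -229 (J = -8 - 221 = -229)
F(D) = -5/D (F(D) = -10*1/(2*D) = -5/D)
Z(Q) = -135/2 + Q (Z(Q) = (Q - 5/10) - 67 = (Q - 5*1/10) - 67 = (Q - 1/2) - 67 = (-1/2 + Q) - 67 = -135/2 + Q)
m = 335112 (m = -8 + (579**2 + (-350 - 1*(-229))) = -8 + (335241 + (-350 + 229)) = -8 + (335241 - 121) = -8 + 335120 = 335112)
Z(-894)/m = (-135/2 - 894)/335112 = -1923/2*1/335112 = -641/223408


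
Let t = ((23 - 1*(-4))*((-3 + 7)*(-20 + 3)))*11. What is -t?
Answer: 20196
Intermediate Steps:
t = -20196 (t = ((23 + 4)*(4*(-17)))*11 = (27*(-68))*11 = -1836*11 = -20196)
-t = -1*(-20196) = 20196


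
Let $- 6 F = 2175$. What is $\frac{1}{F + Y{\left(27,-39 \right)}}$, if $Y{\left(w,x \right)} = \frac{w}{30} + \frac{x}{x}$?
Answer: $- \frac{5}{1803} \approx -0.0027732$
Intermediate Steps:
$F = - \frac{725}{2}$ ($F = \left(- \frac{1}{6}\right) 2175 = - \frac{725}{2} \approx -362.5$)
$Y{\left(w,x \right)} = 1 + \frac{w}{30}$ ($Y{\left(w,x \right)} = w \frac{1}{30} + 1 = \frac{w}{30} + 1 = 1 + \frac{w}{30}$)
$\frac{1}{F + Y{\left(27,-39 \right)}} = \frac{1}{- \frac{725}{2} + \left(1 + \frac{1}{30} \cdot 27\right)} = \frac{1}{- \frac{725}{2} + \left(1 + \frac{9}{10}\right)} = \frac{1}{- \frac{725}{2} + \frac{19}{10}} = \frac{1}{- \frac{1803}{5}} = - \frac{5}{1803}$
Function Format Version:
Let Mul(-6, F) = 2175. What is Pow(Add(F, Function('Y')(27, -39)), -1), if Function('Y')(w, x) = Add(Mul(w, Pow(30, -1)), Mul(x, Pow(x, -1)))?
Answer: Rational(-5, 1803) ≈ -0.0027732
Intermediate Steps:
F = Rational(-725, 2) (F = Mul(Rational(-1, 6), 2175) = Rational(-725, 2) ≈ -362.50)
Function('Y')(w, x) = Add(1, Mul(Rational(1, 30), w)) (Function('Y')(w, x) = Add(Mul(w, Rational(1, 30)), 1) = Add(Mul(Rational(1, 30), w), 1) = Add(1, Mul(Rational(1, 30), w)))
Pow(Add(F, Function('Y')(27, -39)), -1) = Pow(Add(Rational(-725, 2), Add(1, Mul(Rational(1, 30), 27))), -1) = Pow(Add(Rational(-725, 2), Add(1, Rational(9, 10))), -1) = Pow(Add(Rational(-725, 2), Rational(19, 10)), -1) = Pow(Rational(-1803, 5), -1) = Rational(-5, 1803)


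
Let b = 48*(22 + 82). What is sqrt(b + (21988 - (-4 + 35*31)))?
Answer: sqrt(25899) ≈ 160.93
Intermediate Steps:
b = 4992 (b = 48*104 = 4992)
sqrt(b + (21988 - (-4 + 35*31))) = sqrt(4992 + (21988 - (-4 + 35*31))) = sqrt(4992 + (21988 - (-4 + 1085))) = sqrt(4992 + (21988 - 1*1081)) = sqrt(4992 + (21988 - 1081)) = sqrt(4992 + 20907) = sqrt(25899)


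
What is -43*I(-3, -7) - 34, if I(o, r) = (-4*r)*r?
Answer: 8394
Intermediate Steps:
I(o, r) = -4*r²
-43*I(-3, -7) - 34 = -(-172)*(-7)² - 34 = -(-172)*49 - 34 = -43*(-196) - 34 = 8428 - 34 = 8394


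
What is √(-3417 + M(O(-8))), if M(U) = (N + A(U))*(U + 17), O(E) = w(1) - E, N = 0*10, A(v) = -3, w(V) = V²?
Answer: I*√3495 ≈ 59.119*I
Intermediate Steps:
N = 0
O(E) = 1 - E (O(E) = 1² - E = 1 - E)
M(U) = -51 - 3*U (M(U) = (0 - 3)*(U + 17) = -3*(17 + U) = -51 - 3*U)
√(-3417 + M(O(-8))) = √(-3417 + (-51 - 3*(1 - 1*(-8)))) = √(-3417 + (-51 - 3*(1 + 8))) = √(-3417 + (-51 - 3*9)) = √(-3417 + (-51 - 27)) = √(-3417 - 78) = √(-3495) = I*√3495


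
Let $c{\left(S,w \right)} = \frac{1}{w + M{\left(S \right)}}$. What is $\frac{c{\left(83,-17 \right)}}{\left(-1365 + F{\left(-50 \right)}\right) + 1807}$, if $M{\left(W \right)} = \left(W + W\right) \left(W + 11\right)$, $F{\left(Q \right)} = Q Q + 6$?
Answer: $\frac{1}{45950476} \approx 2.1763 \cdot 10^{-8}$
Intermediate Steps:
$F{\left(Q \right)} = 6 + Q^{2}$ ($F{\left(Q \right)} = Q^{2} + 6 = 6 + Q^{2}$)
$M{\left(W \right)} = 2 W \left(11 + W\right)$
$c{\left(S,w \right)} = \frac{1}{w + 2 S \left(11 + S\right)}$
$\frac{c{\left(83,-17 \right)}}{\left(-1365 + F{\left(-50 \right)}\right) + 1807} = \frac{1}{\left(-17 + 2 \cdot 83 \left(11 + 83\right)\right) \left(\left(-1365 + \left(6 + \left(-50\right)^{2}\right)\right) + 1807\right)} = \frac{1}{\left(-17 + 2 \cdot 83 \cdot 94\right) \left(\left(-1365 + \left(6 + 2500\right)\right) + 1807\right)} = \frac{1}{\left(-17 + 15604\right) \left(\left(-1365 + 2506\right) + 1807\right)} = \frac{1}{15587 \left(1141 + 1807\right)} = \frac{1}{15587 \cdot 2948} = \frac{1}{15587} \cdot \frac{1}{2948} = \frac{1}{45950476}$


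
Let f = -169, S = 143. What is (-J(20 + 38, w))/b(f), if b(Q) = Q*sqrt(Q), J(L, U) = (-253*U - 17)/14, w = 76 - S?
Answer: -8467*I/15379 ≈ -0.55056*I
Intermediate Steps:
w = -67 (w = 76 - 1*143 = 76 - 143 = -67)
J(L, U) = -17/14 - 253*U/14 (J(L, U) = (-17 - 253*U)*(1/14) = -17/14 - 253*U/14)
b(Q) = Q**(3/2)
(-J(20 + 38, w))/b(f) = (-(-17/14 - 253/14*(-67)))/((-169)**(3/2)) = (-(-17/14 + 16951/14))/((-2197*I)) = (-1*8467/7)*(I/2197) = -8467*I/15379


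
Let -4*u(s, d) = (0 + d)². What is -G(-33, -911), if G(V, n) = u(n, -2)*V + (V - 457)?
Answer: 457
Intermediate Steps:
u(s, d) = -d²/4 (u(s, d) = -(0 + d)²/4 = -d²/4)
G(V, n) = -457 (G(V, n) = (-¼*(-2)²)*V + (V - 457) = (-¼*4)*V + (-457 + V) = -V + (-457 + V) = -457)
-G(-33, -911) = -1*(-457) = 457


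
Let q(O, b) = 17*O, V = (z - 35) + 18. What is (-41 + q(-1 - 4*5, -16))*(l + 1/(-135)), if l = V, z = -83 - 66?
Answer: 8919578/135 ≈ 66071.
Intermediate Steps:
z = -149
V = -166 (V = (-149 - 35) + 18 = -184 + 18 = -166)
l = -166
(-41 + q(-1 - 4*5, -16))*(l + 1/(-135)) = (-41 + 17*(-1 - 4*5))*(-166 + 1/(-135)) = (-41 + 17*(-1 - 20))*(-166 - 1/135) = (-41 + 17*(-21))*(-22411/135) = (-41 - 357)*(-22411/135) = -398*(-22411/135) = 8919578/135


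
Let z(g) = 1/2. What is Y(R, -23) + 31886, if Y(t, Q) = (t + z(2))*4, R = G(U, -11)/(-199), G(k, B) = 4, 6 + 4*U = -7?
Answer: 6345696/199 ≈ 31888.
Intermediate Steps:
U = -13/4 (U = -3/2 + (1/4)*(-7) = -3/2 - 7/4 = -13/4 ≈ -3.2500)
z(g) = 1/2
R = -4/199 (R = 4/(-199) = 4*(-1/199) = -4/199 ≈ -0.020101)
Y(t, Q) = 2 + 4*t (Y(t, Q) = (t + 1/2)*4 = (1/2 + t)*4 = 2 + 4*t)
Y(R, -23) + 31886 = (2 + 4*(-4/199)) + 31886 = (2 - 16/199) + 31886 = 382/199 + 31886 = 6345696/199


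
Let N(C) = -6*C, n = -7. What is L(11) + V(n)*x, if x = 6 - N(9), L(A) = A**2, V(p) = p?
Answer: -299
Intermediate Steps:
x = 60 (x = 6 - (-6)*9 = 6 - 1*(-54) = 6 + 54 = 60)
L(11) + V(n)*x = 11**2 - 7*60 = 121 - 420 = -299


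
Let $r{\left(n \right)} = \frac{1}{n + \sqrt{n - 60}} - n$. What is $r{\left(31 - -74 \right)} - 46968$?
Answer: $- \frac{34457429}{732} - \frac{\sqrt{5}}{3660} \approx -47073.0$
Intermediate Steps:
$r{\left(n \right)} = \frac{1}{n + \sqrt{-60 + n}} - n$
$r{\left(31 - -74 \right)} - 46968 = \frac{1 - \left(31 - -74\right)^{2} - \left(31 - -74\right) \sqrt{-60 + \left(31 - -74\right)}}{\left(31 - -74\right) + \sqrt{-60 + \left(31 - -74\right)}} - 46968 = \frac{1 - \left(31 + 74\right)^{2} - \left(31 + 74\right) \sqrt{-60 + \left(31 + 74\right)}}{\left(31 + 74\right) + \sqrt{-60 + \left(31 + 74\right)}} - 46968 = \frac{1 - 105^{2} - 105 \sqrt{-60 + 105}}{105 + \sqrt{-60 + 105}} - 46968 = \frac{1 - 11025 - 105 \sqrt{45}}{105 + \sqrt{45}} - 46968 = \frac{1 - 11025 - 105 \cdot 3 \sqrt{5}}{105 + 3 \sqrt{5}} - 46968 = \frac{1 - 11025 - 315 \sqrt{5}}{105 + 3 \sqrt{5}} - 46968 = \frac{-11024 - 315 \sqrt{5}}{105 + 3 \sqrt{5}} - 46968 = -46968 + \frac{-11024 - 315 \sqrt{5}}{105 + 3 \sqrt{5}}$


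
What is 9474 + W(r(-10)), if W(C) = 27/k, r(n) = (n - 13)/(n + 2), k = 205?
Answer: 1942197/205 ≈ 9474.1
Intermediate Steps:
r(n) = (-13 + n)/(2 + n)
W(C) = 27/205
9474 + W(r(-10)) = 9474 + 27/205 = 1942197/205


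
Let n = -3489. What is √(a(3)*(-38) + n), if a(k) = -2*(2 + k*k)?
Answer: I*√2653 ≈ 51.507*I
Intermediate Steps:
a(k) = -4 - 2*k² (a(k) = -2*(2 + k²) = -4 - 2*k²)
√(a(3)*(-38) + n) = √((-4 - 2*3²)*(-38) - 3489) = √((-4 - 2*9)*(-38) - 3489) = √((-4 - 18)*(-38) - 3489) = √(-22*(-38) - 3489) = √(836 - 3489) = √(-2653) = I*√2653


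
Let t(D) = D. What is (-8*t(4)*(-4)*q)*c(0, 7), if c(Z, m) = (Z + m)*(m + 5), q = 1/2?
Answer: 5376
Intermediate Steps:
q = 1/2 (q = 1*(1/2) = 1/2 ≈ 0.50000)
c(Z, m) = (5 + m)*(Z + m) (c(Z, m) = (Z + m)*(5 + m) = (5 + m)*(Z + m))
(-8*t(4)*(-4)*q)*c(0, 7) = (-8*4*(-4)/2)*(7**2 + 5*0 + 5*7 + 0*7) = (-(-128)/2)*(49 + 0 + 35 + 0) = -8*(-8)*84 = 64*84 = 5376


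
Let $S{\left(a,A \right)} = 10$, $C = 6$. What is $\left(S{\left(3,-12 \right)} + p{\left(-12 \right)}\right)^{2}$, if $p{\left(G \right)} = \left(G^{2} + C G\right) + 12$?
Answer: $8836$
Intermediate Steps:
$p{\left(G \right)} = 12 + G^{2} + 6 G$ ($p{\left(G \right)} = \left(G^{2} + 6 G\right) + 12 = 12 + G^{2} + 6 G$)
$\left(S{\left(3,-12 \right)} + p{\left(-12 \right)}\right)^{2} = \left(10 + \left(12 + \left(-12\right)^{2} + 6 \left(-12\right)\right)\right)^{2} = \left(10 + \left(12 + 144 - 72\right)\right)^{2} = \left(10 + 84\right)^{2} = 94^{2} = 8836$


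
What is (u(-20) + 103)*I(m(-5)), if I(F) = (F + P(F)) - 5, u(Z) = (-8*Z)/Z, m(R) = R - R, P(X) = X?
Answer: -475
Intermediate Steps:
m(R) = 0
u(Z) = -8
I(F) = -5 + 2*F (I(F) = (F + F) - 5 = 2*F - 5 = -5 + 2*F)
(u(-20) + 103)*I(m(-5)) = (-8 + 103)*(-5 + 2*0) = 95*(-5 + 0) = 95*(-5) = -475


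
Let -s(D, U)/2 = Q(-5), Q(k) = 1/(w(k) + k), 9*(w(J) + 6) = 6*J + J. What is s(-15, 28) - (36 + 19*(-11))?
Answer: 11600/67 ≈ 173.13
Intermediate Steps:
w(J) = -6 + 7*J/9 (w(J) = -6 + (6*J + J)/9 = -6 + (7*J)/9 = -6 + 7*J/9)
Q(k) = 1/(-6 + 16*k/9) (Q(k) = 1/((-6 + 7*k/9) + k) = 1/(-6 + 16*k/9))
s(D, U) = 9/67 (s(D, U) = -9/(-27 + 8*(-5)) = -9/(-27 - 40) = -9/(-67) = -9*(-1)/67 = -2*(-9/134) = 9/67)
s(-15, 28) - (36 + 19*(-11)) = 9/67 - (36 + 19*(-11)) = 9/67 - (36 - 209) = 9/67 - 1*(-173) = 9/67 + 173 = 11600/67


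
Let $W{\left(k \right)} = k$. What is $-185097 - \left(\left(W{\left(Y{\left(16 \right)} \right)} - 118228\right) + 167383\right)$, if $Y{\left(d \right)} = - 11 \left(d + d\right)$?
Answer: $-233900$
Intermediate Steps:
$Y{\left(d \right)} = - 22 d$ ($Y{\left(d \right)} = - 11 \cdot 2 d = - 22 d$)
$-185097 - \left(\left(W{\left(Y{\left(16 \right)} \right)} - 118228\right) + 167383\right) = -185097 - \left(\left(\left(-22\right) 16 - 118228\right) + 167383\right) = -185097 - \left(\left(-352 - 118228\right) + 167383\right) = -185097 - \left(-118580 + 167383\right) = -185097 - 48803 = -233900$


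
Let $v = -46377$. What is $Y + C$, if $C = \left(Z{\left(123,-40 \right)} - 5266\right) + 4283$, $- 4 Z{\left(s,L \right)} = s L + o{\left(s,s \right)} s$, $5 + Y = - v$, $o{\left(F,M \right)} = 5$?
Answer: $\frac{185861}{4} \approx 46465.0$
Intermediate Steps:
$Y = 46372$ ($Y = -5 - -46377 = -5 + 46377 = 46372$)
$Z{\left(s,L \right)} = - \frac{5 s}{4} - \frac{L s}{4}$ ($Z{\left(s,L \right)} = - \frac{s L + 5 s}{4} = - \frac{L s + 5 s}{4} = - \frac{5 s + L s}{4} = - \frac{5 s}{4} - \frac{L s}{4}$)
$C = \frac{373}{4}$ ($C = \left(\left(- \frac{1}{4}\right) 123 \left(5 - 40\right) - 5266\right) + 4283 = \left(\left(- \frac{1}{4}\right) 123 \left(-35\right) - 5266\right) + 4283 = \left(\frac{4305}{4} - 5266\right) + 4283 = - \frac{16759}{4} + 4283 = \frac{373}{4} \approx 93.25$)
$Y + C = 46372 + \frac{373}{4} = \frac{185861}{4}$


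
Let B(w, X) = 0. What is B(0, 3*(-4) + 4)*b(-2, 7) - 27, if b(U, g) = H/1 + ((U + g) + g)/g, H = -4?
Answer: -27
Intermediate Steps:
b(U, g) = -4 + (U + 2*g)/g (b(U, g) = -4/1 + ((U + g) + g)/g = -4*1 + (U + 2*g)/g = -4 + (U + 2*g)/g)
B(0, 3*(-4) + 4)*b(-2, 7) - 27 = 0*(-2 - 2/7) - 27 = 0*(-16/7) - 27 = 0 - 27 = -27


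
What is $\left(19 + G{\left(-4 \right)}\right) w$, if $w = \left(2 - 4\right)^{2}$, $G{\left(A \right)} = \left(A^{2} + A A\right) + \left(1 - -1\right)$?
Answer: $212$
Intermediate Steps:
$G{\left(A \right)} = 2 + 2 A^{2}$ ($G{\left(A \right)} = \left(A^{2} + A^{2}\right) + \left(1 + 1\right) = 2 A^{2} + 2 = 2 + 2 A^{2}$)
$w = 4$ ($w = \left(-2\right)^{2} = 4$)
$\left(19 + G{\left(-4 \right)}\right) w = \left(19 + \left(2 + 2 \left(-4\right)^{2}\right)\right) 4 = \left(19 + \left(2 + 2 \cdot 16\right)\right) 4 = \left(19 + \left(2 + 32\right)\right) 4 = \left(19 + 34\right) 4 = 53 \cdot 4 = 212$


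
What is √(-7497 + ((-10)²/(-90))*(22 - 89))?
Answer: I*√66803/3 ≈ 86.154*I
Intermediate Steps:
√(-7497 + ((-10)²/(-90))*(22 - 89)) = √(-7497 + (100*(-1/90))*(-67)) = √(-7497 - 10/9*(-67)) = √(-7497 + 670/9) = √(-66803/9) = I*√66803/3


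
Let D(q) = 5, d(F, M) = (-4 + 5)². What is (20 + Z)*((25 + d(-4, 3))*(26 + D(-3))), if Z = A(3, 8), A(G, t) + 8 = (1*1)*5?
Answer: 13702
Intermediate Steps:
d(F, M) = 1 (d(F, M) = 1² = 1)
A(G, t) = -3 (A(G, t) = -8 + (1*1)*5 = -8 + 1*5 = -8 + 5 = -3)
Z = -3
(20 + Z)*((25 + d(-4, 3))*(26 + D(-3))) = (20 - 3)*((25 + 1)*(26 + 5)) = 17*(26*31) = 17*806 = 13702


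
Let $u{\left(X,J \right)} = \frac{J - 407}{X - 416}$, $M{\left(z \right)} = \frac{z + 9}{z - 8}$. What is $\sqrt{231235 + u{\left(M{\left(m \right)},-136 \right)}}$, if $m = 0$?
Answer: $\frac{\sqrt{2574947793643}}{3337} \approx 480.87$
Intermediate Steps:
$M{\left(z \right)} = \frac{9 + z}{-8 + z}$
$u{\left(X,J \right)} = \frac{-407 + J}{-416 + X}$
$\sqrt{231235 + u{\left(M{\left(m \right)},-136 \right)}} = \sqrt{231235 + \frac{-407 - 136}{-416 + \frac{9 + 0}{-8 + 0}}} = \sqrt{231235 + \frac{1}{-416 + \frac{1}{-8} \cdot 9} \left(-543\right)} = \sqrt{231235 + \frac{1}{-416 - \frac{9}{8}} \left(-543\right)} = \sqrt{231235 + \frac{1}{- \frac{3337}{8}} \left(-543\right)} = \sqrt{231235 - - \frac{4344}{3337}} = \sqrt{231235 + \frac{4344}{3337}} = \sqrt{\frac{771635539}{3337}} = \frac{\sqrt{2574947793643}}{3337}$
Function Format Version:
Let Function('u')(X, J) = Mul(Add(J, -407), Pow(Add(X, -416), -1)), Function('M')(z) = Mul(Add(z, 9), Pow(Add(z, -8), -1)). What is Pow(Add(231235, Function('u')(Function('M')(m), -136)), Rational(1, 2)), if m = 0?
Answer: Mul(Rational(1, 3337), Pow(2574947793643, Rational(1, 2))) ≈ 480.87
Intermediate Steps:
Function('M')(z) = Mul(Pow(Add(-8, z), -1), Add(9, z)) (Function('M')(z) = Mul(Add(9, z), Pow(Add(-8, z), -1)) = Mul(Pow(Add(-8, z), -1), Add(9, z)))
Function('u')(X, J) = Mul(Pow(Add(-416, X), -1), Add(-407, J)) (Function('u')(X, J) = Mul(Add(-407, J), Pow(Add(-416, X), -1)) = Mul(Pow(Add(-416, X), -1), Add(-407, J)))
Pow(Add(231235, Function('u')(Function('M')(m), -136)), Rational(1, 2)) = Pow(Add(231235, Mul(Pow(Add(-416, Mul(Pow(Add(-8, 0), -1), Add(9, 0))), -1), Add(-407, -136))), Rational(1, 2)) = Pow(Add(231235, Mul(Pow(Add(-416, Mul(Pow(-8, -1), 9)), -1), -543)), Rational(1, 2)) = Pow(Add(231235, Mul(Pow(Add(-416, Mul(Rational(-1, 8), 9)), -1), -543)), Rational(1, 2)) = Pow(Add(231235, Mul(Pow(Add(-416, Rational(-9, 8)), -1), -543)), Rational(1, 2)) = Pow(Add(231235, Mul(Pow(Rational(-3337, 8), -1), -543)), Rational(1, 2)) = Pow(Add(231235, Mul(Rational(-8, 3337), -543)), Rational(1, 2)) = Pow(Add(231235, Rational(4344, 3337)), Rational(1, 2)) = Pow(Rational(771635539, 3337), Rational(1, 2)) = Mul(Rational(1, 3337), Pow(2574947793643, Rational(1, 2)))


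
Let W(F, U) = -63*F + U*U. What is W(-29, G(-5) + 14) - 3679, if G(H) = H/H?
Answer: -1627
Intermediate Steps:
G(H) = 1
W(F, U) = U**2 - 63*F (W(F, U) = -63*F + U**2 = U**2 - 63*F)
W(-29, G(-5) + 14) - 3679 = ((1 + 14)**2 - 63*(-29)) - 3679 = (15**2 + 1827) - 3679 = (225 + 1827) - 3679 = 2052 - 3679 = -1627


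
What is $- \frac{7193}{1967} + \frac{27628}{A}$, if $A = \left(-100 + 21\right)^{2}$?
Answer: $\frac{9452763}{12276047} \approx 0.77002$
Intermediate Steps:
$A = 6241$ ($A = \left(-79\right)^{2} = 6241$)
$- \frac{7193}{1967} + \frac{27628}{A} = - \frac{7193}{1967} + \frac{27628}{6241} = \frac{9452763}{12276047}$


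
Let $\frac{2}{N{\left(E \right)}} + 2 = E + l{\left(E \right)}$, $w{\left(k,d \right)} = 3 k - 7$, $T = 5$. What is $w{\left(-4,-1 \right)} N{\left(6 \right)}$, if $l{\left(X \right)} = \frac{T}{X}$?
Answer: $- \frac{228}{29} \approx -7.8621$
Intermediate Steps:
$l{\left(X \right)} = \frac{5}{X}$
$w{\left(k,d \right)} = -7 + 3 k$
$N{\left(E \right)} = \frac{2}{-2 + E + \frac{5}{E}}$ ($N{\left(E \right)} = \frac{2}{-2 + \left(E + \frac{5}{E}\right)} = \frac{2}{-2 + E + \frac{5}{E}}$)
$w{\left(-4,-1 \right)} N{\left(6 \right)} = \left(-7 + 3 \left(-4\right)\right) 2 \cdot 6 \frac{1}{5 + 6 \left(-2 + 6\right)} = \left(-7 - 12\right) 2 \cdot 6 \frac{1}{5 + 6 \cdot 4} = - 19 \cdot 2 \cdot 6 \frac{1}{5 + 24} = - 19 \cdot 2 \cdot 6 \cdot \frac{1}{29} = \left(-19\right) \frac{12}{29} = - \frac{228}{29}$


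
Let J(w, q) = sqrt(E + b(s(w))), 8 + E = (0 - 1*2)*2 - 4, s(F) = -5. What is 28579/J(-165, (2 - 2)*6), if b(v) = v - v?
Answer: -28579*I/4 ≈ -7144.8*I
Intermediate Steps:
b(v) = 0
E = -16 (E = -8 + ((0 - 1*2)*2 - 4) = -8 + ((0 - 2)*2 - 4) = -8 + (-2*2 - 4) = -8 + (-4 - 4) = -8 - 8 = -16)
J(w, q) = 4*I (J(w, q) = sqrt(-16 + 0) = sqrt(-16) = 4*I)
28579/J(-165, (2 - 2)*6) = 28579/((4*I)) = 28579*(-I/4) = -28579*I/4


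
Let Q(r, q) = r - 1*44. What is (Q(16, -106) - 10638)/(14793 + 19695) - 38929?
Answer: -671297009/17244 ≈ -38929.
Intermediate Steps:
Q(r, q) = -44 + r (Q(r, q) = r - 44 = -44 + r)
(Q(16, -106) - 10638)/(14793 + 19695) - 38929 = ((-44 + 16) - 10638)/(14793 + 19695) - 38929 = (-28 - 10638)/34488 - 38929 = -10666*1/34488 - 38929 = -5333/17244 - 38929 = -671297009/17244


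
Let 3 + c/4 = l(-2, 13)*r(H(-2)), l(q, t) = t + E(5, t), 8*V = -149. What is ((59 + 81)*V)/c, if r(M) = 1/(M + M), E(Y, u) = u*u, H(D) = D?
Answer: 5215/388 ≈ 13.441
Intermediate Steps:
V = -149/8 (V = (1/8)*(-149) = -149/8 ≈ -18.625)
E(Y, u) = u**2
r(M) = 1/(2*M)
l(q, t) = t + t**2
c = -194 (c = -12 + 4*((13*(1 + 13))*((1/2)/(-2))) = -12 + 4*((13*14)*((1/2)*(-1/2))) = -12 + 4*(182*(-1/4)) = -12 + 4*(-91/2) = -12 - 182 = -194)
((59 + 81)*V)/c = ((59 + 81)*(-149/8))/(-194) = (140*(-149/8))*(-1/194) = -5215/2*(-1/194) = 5215/388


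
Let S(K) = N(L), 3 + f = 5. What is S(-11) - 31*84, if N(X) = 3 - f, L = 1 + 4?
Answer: -2603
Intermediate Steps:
f = 2 (f = -3 + 5 = 2)
L = 5
N(X) = 1 (N(X) = 3 - 1*2 = 3 - 2 = 1)
S(K) = 1
S(-11) - 31*84 = 1 - 31*84 = 1 - 2604 = -2603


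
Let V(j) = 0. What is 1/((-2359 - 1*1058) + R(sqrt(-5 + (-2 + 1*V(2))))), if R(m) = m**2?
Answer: -1/3424 ≈ -0.00029206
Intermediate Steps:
1/((-2359 - 1*1058) + R(sqrt(-5 + (-2 + 1*V(2))))) = 1/((-2359 - 1*1058) + (sqrt(-5 + (-2 + 1*0)))**2) = 1/((-2359 - 1058) + (sqrt(-5 + (-2 + 0)))**2) = 1/(-3417 + (sqrt(-5 - 2))**2) = 1/(-3417 + (sqrt(-7))**2) = 1/(-3417 + (I*sqrt(7))**2) = 1/(-3417 - 7) = 1/(-3424) = -1/3424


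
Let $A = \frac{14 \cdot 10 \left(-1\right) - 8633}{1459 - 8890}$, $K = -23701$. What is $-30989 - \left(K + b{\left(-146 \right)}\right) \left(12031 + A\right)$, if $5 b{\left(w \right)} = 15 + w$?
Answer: $\frac{10606227896929}{37155} \approx 2.8546 \cdot 10^{8}$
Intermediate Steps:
$b{\left(w \right)} = 3 + \frac{w}{5}$ ($b{\left(w \right)} = \frac{15 + w}{5} = 3 + \frac{w}{5}$)
$A = \frac{8773}{7431}$ ($A = \frac{140 \left(-1\right) - 8633}{-7431} = \left(-140 - 8633\right) \left(- \frac{1}{7431}\right) = \left(-8773\right) \left(- \frac{1}{7431}\right) = \frac{8773}{7431} \approx 1.1806$)
$-30989 - \left(K + b{\left(-146 \right)}\right) \left(12031 + A\right) = -30989 - \left(-23701 + \left(3 + \frac{1}{5} \left(-146\right)\right)\right) \left(12031 + \frac{8773}{7431}\right) = -30989 - \left(-23701 + \left(3 - \frac{146}{5}\right)\right) \frac{89411134}{7431} = -30989 - \left(-23701 - \frac{131}{5}\right) \frac{89411134}{7431} = -30989 - \left(- \frac{118636}{5}\right) \frac{89411134}{7431} = -30989 - - \frac{10607379293224}{37155} = -30989 + \frac{10607379293224}{37155} = \frac{10606227896929}{37155}$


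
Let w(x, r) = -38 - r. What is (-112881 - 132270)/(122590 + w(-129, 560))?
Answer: -81717/40664 ≈ -2.0096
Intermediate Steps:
(-112881 - 132270)/(122590 + w(-129, 560)) = (-112881 - 132270)/(122590 + (-38 - 1*560)) = -245151/(122590 + (-38 - 560)) = -245151/(122590 - 598) = -245151/121992 = -245151*1/121992 = -81717/40664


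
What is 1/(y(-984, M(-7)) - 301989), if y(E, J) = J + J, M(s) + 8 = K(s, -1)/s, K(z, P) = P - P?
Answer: -1/302005 ≈ -3.3112e-6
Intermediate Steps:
K(z, P) = 0
M(s) = -8 (M(s) = -8 + 0/s = -8 + 0 = -8)
y(E, J) = 2*J
1/(y(-984, M(-7)) - 301989) = 1/(2*(-8) - 301989) = 1/(-16 - 301989) = 1/(-302005) = -1/302005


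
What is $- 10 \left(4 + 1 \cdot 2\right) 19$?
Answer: $-1140$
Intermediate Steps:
$- 10 \left(4 + 1 \cdot 2\right) 19 = - 10 \left(4 + 2\right) 19 = \left(-10\right) 6 \cdot 19 = \left(-60\right) 19 = -1140$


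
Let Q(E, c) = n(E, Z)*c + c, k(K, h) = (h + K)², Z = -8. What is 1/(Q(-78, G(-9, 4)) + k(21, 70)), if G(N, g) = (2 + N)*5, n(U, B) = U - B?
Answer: 1/10696 ≈ 9.3493e-5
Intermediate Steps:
k(K, h) = (K + h)²
G(N, g) = 10 + 5*N
Q(E, c) = c + c*(8 + E) (Q(E, c) = (E - 1*(-8))*c + c = (E + 8)*c + c = (8 + E)*c + c = c*(8 + E) + c = c + c*(8 + E))
1/(Q(-78, G(-9, 4)) + k(21, 70)) = 1/((10 + 5*(-9))*(9 - 78) + (21 + 70)²) = 1/((10 - 45)*(-69) + 91²) = 1/(-35*(-69) + 8281) = 1/(2415 + 8281) = 1/10696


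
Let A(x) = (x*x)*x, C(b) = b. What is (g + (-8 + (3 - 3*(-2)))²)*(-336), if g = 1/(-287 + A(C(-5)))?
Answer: -34524/103 ≈ -335.18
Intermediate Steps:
A(x) = x³ (A(x) = x²*x = x³)
g = -1/412 (g = 1/(-287 + (-5)³) = 1/(-287 - 125) = 1/(-412) = -1/412 ≈ -0.0024272)
(g + (-8 + (3 - 3*(-2)))²)*(-336) = (-1/412 + (-8 + (3 - 3*(-2)))²)*(-336) = (-1/412 + (-8 + (3 + 6))²)*(-336) = (-1/412 + (-8 + 9)²)*(-336) = (-1/412 + 1²)*(-336) = (-1/412 + 1)*(-336) = (411/412)*(-336) = -34524/103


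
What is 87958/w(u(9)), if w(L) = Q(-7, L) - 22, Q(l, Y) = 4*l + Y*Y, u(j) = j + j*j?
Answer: 43979/4025 ≈ 10.926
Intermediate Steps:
u(j) = j + j**2
Q(l, Y) = Y**2 + 4*l (Q(l, Y) = 4*l + Y**2 = Y**2 + 4*l)
w(L) = -50 + L**2 (w(L) = (L**2 + 4*(-7)) - 22 = (L**2 - 28) - 22 = (-28 + L**2) - 22 = -50 + L**2)
87958/w(u(9)) = 87958/(-50 + (9*(1 + 9))**2) = 87958/(-50 + (9*10)**2) = 87958/(-50 + 90**2) = 87958/(-50 + 8100) = 87958/8050 = 87958*(1/8050) = 43979/4025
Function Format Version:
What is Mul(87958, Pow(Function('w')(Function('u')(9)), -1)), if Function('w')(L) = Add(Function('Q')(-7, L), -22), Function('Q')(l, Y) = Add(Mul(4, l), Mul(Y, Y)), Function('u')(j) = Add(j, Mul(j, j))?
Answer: Rational(43979, 4025) ≈ 10.926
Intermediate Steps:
Function('u')(j) = Add(j, Pow(j, 2))
Function('Q')(l, Y) = Add(Pow(Y, 2), Mul(4, l)) (Function('Q')(l, Y) = Add(Mul(4, l), Pow(Y, 2)) = Add(Pow(Y, 2), Mul(4, l)))
Function('w')(L) = Add(-50, Pow(L, 2)) (Function('w')(L) = Add(Add(Pow(L, 2), Mul(4, -7)), -22) = Add(Add(Pow(L, 2), -28), -22) = Add(Add(-28, Pow(L, 2)), -22) = Add(-50, Pow(L, 2)))
Mul(87958, Pow(Function('w')(Function('u')(9)), -1)) = Mul(87958, Pow(Add(-50, Pow(Mul(9, Add(1, 9)), 2)), -1)) = Mul(87958, Pow(Add(-50, Pow(Mul(9, 10), 2)), -1)) = Mul(87958, Pow(Add(-50, Pow(90, 2)), -1)) = Mul(87958, Pow(Add(-50, 8100), -1)) = Mul(87958, Pow(8050, -1)) = Mul(87958, Rational(1, 8050)) = Rational(43979, 4025)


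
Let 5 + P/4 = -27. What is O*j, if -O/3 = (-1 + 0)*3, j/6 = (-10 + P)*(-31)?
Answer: 231012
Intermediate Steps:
P = -128 (P = -20 + 4*(-27) = -20 - 108 = -128)
j = 25668 (j = 6*((-10 - 128)*(-31)) = 6*(-138*(-31)) = 6*4278 = 25668)
O = 9 (O = -3*(-1 + 0)*3 = -(-3)*3 = -3*(-3) = 9)
O*j = 9*25668 = 231012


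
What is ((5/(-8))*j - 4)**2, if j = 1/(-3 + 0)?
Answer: 8281/576 ≈ 14.377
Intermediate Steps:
j = -1/3 (j = 1/(-3) = -1/3 ≈ -0.33333)
((5/(-8))*j - 4)**2 = ((5/(-8))*(-1/3) - 4)**2 = ((5*(-1/8))*(-1/3) - 4)**2 = (-5/8*(-1/3) - 4)**2 = (5/24 - 4)**2 = (-91/24)**2 = 8281/576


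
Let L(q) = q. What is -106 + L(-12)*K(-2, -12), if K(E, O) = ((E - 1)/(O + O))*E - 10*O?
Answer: -1543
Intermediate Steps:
K(E, O) = -10*O + E*(-1 + E)/(2*O) (K(E, O) = ((-1 + E)/((2*O)))*E - 10*O = ((-1 + E)*(1/(2*O)))*E - 10*O = ((-1 + E)/(2*O))*E - 10*O = E*(-1 + E)/(2*O) - 10*O = -10*O + E*(-1 + E)/(2*O))
-106 + L(-12)*K(-2, -12) = -106 - 6*((-2)² - 1*(-2) - 20*(-12)²)/(-12) = -106 - 6*(-1)*(4 + 2 - 20*144)/12 = -106 - 6*(-1)*(4 + 2 - 2880)/12 = -106 - 6*(-1)*(-2874)/12 = -106 - 12*479/4 = -106 - 1437 = -1543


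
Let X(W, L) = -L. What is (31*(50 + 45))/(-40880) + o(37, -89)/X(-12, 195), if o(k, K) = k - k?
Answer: -589/8176 ≈ -0.072040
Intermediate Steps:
o(k, K) = 0
(31*(50 + 45))/(-40880) + o(37, -89)/X(-12, 195) = (31*(50 + 45))/(-40880) + 0/((-1*195)) = (31*95)*(-1/40880) + 0/(-195) = 2945*(-1/40880) + 0*(-1/195) = -589/8176 + 0 = -589/8176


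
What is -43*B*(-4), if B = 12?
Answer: 2064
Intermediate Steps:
-43*B*(-4) = -43*12*(-4) = -516*(-4) = 2064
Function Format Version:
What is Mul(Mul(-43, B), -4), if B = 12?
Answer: 2064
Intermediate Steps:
Mul(Mul(-43, B), -4) = Mul(Mul(-43, 12), -4) = Mul(-516, -4) = 2064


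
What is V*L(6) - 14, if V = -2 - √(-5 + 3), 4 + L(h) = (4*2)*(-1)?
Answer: 10 + 12*I*√2 ≈ 10.0 + 16.971*I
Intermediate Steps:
L(h) = -12 (L(h) = -4 + (4*2)*(-1) = -4 + 8*(-1) = -4 - 8 = -12)
V = -2 - I*√2 (V = -2 - √(-2) = -2 - I*√2 ≈ -2.0 - 1.4142*I)
V*L(6) - 14 = (-2 - I*√2)*(-12) - 14 = (24 + 12*I*√2) - 14 = 10 + 12*I*√2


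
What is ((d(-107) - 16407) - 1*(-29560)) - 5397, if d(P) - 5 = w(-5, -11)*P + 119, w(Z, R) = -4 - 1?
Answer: 8415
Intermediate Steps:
w(Z, R) = -5
d(P) = 124 - 5*P (d(P) = 5 + (-5*P + 119) = 5 + (119 - 5*P) = 124 - 5*P)
((d(-107) - 16407) - 1*(-29560)) - 5397 = (((124 - 5*(-107)) - 16407) - 1*(-29560)) - 5397 = (((124 + 535) - 16407) + 29560) - 5397 = ((659 - 16407) + 29560) - 5397 = (-15748 + 29560) - 5397 = 13812 - 5397 = 8415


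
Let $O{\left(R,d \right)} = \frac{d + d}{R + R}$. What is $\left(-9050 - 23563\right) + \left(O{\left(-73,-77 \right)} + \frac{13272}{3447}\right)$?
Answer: $- \frac{2735069176}{83877} \approx -32608.0$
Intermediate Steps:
$O{\left(R,d \right)} = \frac{d}{R}$ ($O{\left(R,d \right)} = \frac{2 d}{2 R} = 2 d \frac{1}{2 R} = \frac{d}{R}$)
$\left(-9050 - 23563\right) + \left(O{\left(-73,-77 \right)} + \frac{13272}{3447}\right) = \left(-9050 - 23563\right) + \left(- \frac{77}{-73} + \frac{13272}{3447}\right) = -32613 + \left(\left(-77\right) \left(- \frac{1}{73}\right) + 13272 \cdot \frac{1}{3447}\right) = -32613 + \left(\frac{77}{73} + \frac{4424}{1149}\right) = -32613 + \frac{411425}{83877} = - \frac{2735069176}{83877}$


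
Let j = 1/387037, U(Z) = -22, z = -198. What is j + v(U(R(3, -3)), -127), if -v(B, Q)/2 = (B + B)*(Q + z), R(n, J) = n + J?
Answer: -11069258199/387037 ≈ -28600.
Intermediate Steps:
R(n, J) = J + n
v(B, Q) = -4*B*(-198 + Q) (v(B, Q) = -2*(B + B)*(Q - 198) = -2*2*B*(-198 + Q) = -4*B*(-198 + Q))
j = 1/387037 ≈ 2.5837e-6
j + v(U(R(3, -3)), -127) = 1/387037 + 4*(-22)*(198 - 1*(-127)) = 1/387037 + 4*(-22)*(198 + 127) = 1/387037 + 4*(-22)*325 = 1/387037 - 28600 = -11069258199/387037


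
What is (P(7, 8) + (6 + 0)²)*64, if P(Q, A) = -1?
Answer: 2240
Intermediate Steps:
(P(7, 8) + (6 + 0)²)*64 = (-1 + (6 + 0)²)*64 = (-1 + 6²)*64 = (-1 + 36)*64 = 35*64 = 2240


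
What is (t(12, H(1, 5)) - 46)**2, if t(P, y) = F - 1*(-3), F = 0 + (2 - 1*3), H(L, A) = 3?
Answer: 1936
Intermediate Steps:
F = -1 (F = 0 + (2 - 3) = 0 - 1 = -1)
t(P, y) = 2 (t(P, y) = -1 - 1*(-3) = -1 + 3 = 2)
(t(12, H(1, 5)) - 46)**2 = (2 - 46)**2 = (-44)**2 = 1936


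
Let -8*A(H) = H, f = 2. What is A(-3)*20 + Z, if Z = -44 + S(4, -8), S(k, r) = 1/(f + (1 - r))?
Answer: -801/22 ≈ -36.409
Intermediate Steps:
A(H) = -H/8
S(k, r) = 1/(3 - r) (S(k, r) = 1/(2 + (1 - r)) = 1/(3 - r))
Z = -483/11 (Z = -44 + 1/(3 - 1*(-8)) = -44 + 1/(3 + 8) = -44 + 1/11 = -483/11 ≈ -43.909)
A(-3)*20 + Z = -⅛*(-3)*20 - 483/11 = (3/8)*20 - 483/11 = 15/2 - 483/11 = -801/22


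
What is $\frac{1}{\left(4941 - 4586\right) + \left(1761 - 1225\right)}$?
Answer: $\frac{1}{891} \approx 0.0011223$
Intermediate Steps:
$\frac{1}{\left(4941 - 4586\right) + \left(1761 - 1225\right)} = \frac{1}{355 + \left(1761 - 1225\right)} = \frac{1}{355 + 536} = \frac{1}{891}$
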